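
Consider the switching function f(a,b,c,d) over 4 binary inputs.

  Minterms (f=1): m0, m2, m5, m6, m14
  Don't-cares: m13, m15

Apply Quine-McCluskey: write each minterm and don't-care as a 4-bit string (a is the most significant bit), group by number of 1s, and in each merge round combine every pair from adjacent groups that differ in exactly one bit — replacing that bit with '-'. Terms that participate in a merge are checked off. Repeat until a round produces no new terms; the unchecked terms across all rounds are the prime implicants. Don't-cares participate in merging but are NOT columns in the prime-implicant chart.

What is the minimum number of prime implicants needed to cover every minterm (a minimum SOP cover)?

3

Round 0: 0000✓ 0010✓ 0101✓ 0110✓ 1101✓ 1110✓ 1111✓
Round 1: -101 -110 0-10 00-0 11-1 111-
PIs = {-101, -110, 0-10, 00-0, 11-1, 111-}
Coverage chart:
  m0: 00-0 ←essential
  m2: 0-10,00-0
  m5: -101 ←essential
  m6: -110,0-10
  m14: -110,111-
Essential: -101, 00-0
Petrick residual → -110
Min cover (3 terms): bc'd + bcd' + a'b'd'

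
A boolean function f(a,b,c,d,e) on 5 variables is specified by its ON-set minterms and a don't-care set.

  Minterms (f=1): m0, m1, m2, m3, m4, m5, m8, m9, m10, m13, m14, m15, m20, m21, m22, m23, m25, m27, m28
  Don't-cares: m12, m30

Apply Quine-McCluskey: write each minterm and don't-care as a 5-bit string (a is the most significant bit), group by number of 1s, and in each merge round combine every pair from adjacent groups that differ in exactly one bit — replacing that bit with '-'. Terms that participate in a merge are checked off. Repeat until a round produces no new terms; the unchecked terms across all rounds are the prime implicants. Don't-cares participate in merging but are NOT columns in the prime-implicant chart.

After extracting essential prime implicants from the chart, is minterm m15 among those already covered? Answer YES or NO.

YES

size-2^0 implicants → 00000(✓)  00001(✓)  00010(✓)  00011(✓)  00100(✓)  00101(✓)  01000(✓)  01001(✓)  01010(✓)  01100(✓)  01101(✓)  01110(✓)  01111(✓)  10100(✓)  10101(✓)  10110(✓)  10111(✓)  11001(✓)  11011(✓)  11100(✓)  11110(✓)
size-2^1 implicants → -0100(✓)  -0101(✓)  -1001  -1100(✓)  -1110(✓)  0-000(✓)  0-001(✓)  0-010(✓)  0-100(✓)  0-101(✓)  00-00(✓)  00-01(✓)  000-0(✓)  000-1(✓)  0000-(✓)  0001-(✓)  0010-(✓)  01-00(✓)  01-01(✓)  01-10(✓)  010-0(✓)  0100-(✓)  011-0(✓)  011-1(✓)  0110-(✓)  0111-(✓)  1-100(✓)  1-110(✓)  101-0(✓)  101-1(✓)  1010-(✓)  1011-(✓)  110-1  111-0(✓)
size-2^2 implicants → --100  -010-  -11-0  0--00(✓)  0--01(✓)  0-0-0  0-00-(✓)  0-10-(✓)  00-0-(✓)  000--  01--0  01-0-(✓)  011--  1-1-0  101--
size-2^3 implicants → 0--0-
Unchecked terms (primes): --100, -010-, -1001, -11-0, 0--0-, 0-0-0, 000--, 01--0, 011--, 1-1-0, 101--, 110-1
Minterm coverage:
  m0 ⊆ 0--0-,0-0-0,000--
  m1 ⊆ 0--0-,000--
  m2 ⊆ 0-0-0,000--
  m3 ⊆ 000-- [E]
  m4 ⊆ --100,-010-,0--0-
  m5 ⊆ -010-,0--0-
  m8 ⊆ 0--0-,0-0-0,01--0
  m9 ⊆ -1001,0--0-
  m10 ⊆ 0-0-0,01--0
  m13 ⊆ 0--0-,011--
  m14 ⊆ -11-0,01--0,011--
  m15 ⊆ 011-- [E]
  m20 ⊆ --100,-010-,1-1-0,101--
  m21 ⊆ -010-,101--
  m22 ⊆ 1-1-0,101--
  m23 ⊆ 101-- [E]
  m25 ⊆ -1001,110-1
  m27 ⊆ 110-1 [E]
  m28 ⊆ --100,-11-0,1-1-0
E = {000--, 011--, 101--, 110-1}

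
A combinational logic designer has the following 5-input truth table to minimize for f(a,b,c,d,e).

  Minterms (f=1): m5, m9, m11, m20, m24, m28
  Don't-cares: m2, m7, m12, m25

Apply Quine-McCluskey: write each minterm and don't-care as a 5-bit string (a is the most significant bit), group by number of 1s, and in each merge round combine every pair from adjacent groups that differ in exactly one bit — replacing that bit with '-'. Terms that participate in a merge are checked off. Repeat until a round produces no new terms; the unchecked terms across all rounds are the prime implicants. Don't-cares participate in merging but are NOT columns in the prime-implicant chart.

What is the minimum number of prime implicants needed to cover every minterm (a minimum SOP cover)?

size-2^0 implicants → 00010  00101(✓)  00111(✓)  01001(✓)  01011(✓)  01100(✓)  10100(✓)  11000(✓)  11001(✓)  11100(✓)
size-2^1 implicants → -1001  -1100  001-1  010-1  1-100  11-00  1100-
Unchecked terms (primes): -1001, -1100, 00010, 001-1, 010-1, 1-100, 11-00, 1100-
Minterm coverage:
  m5 ⊆ 001-1 [E]
  m9 ⊆ -1001,010-1
  m11 ⊆ 010-1 [E]
  m20 ⊆ 1-100 [E]
  m24 ⊆ 11-00,1100-
  m28 ⊆ -1100,1-100,11-00
E = {001-1, 010-1, 1-100}
Petrick residual → 11-00
Cover = a'b'ce + a'bc'e + acd'e' + abd'e'  |cover|=4

4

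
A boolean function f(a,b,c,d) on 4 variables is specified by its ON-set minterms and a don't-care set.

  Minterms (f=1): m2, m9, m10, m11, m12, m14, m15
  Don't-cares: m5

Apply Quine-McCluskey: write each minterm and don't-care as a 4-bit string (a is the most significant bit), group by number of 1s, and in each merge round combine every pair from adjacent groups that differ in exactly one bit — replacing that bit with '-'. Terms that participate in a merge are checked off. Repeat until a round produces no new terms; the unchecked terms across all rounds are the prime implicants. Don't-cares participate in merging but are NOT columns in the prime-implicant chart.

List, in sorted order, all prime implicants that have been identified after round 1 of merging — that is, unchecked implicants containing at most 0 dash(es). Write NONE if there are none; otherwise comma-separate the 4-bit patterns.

Round 0: 0010✓ 0101 1001✓ 1010✓ 1011✓ 1100✓ 1110✓ 1111✓
Round 1: -010 1-10✓ 1-11✓ 10-1 101-✓ 11-0 111-✓
Round 2: 1-1-
PIs = {-010, 0101, 1-1-, 10-1, 11-0}

0101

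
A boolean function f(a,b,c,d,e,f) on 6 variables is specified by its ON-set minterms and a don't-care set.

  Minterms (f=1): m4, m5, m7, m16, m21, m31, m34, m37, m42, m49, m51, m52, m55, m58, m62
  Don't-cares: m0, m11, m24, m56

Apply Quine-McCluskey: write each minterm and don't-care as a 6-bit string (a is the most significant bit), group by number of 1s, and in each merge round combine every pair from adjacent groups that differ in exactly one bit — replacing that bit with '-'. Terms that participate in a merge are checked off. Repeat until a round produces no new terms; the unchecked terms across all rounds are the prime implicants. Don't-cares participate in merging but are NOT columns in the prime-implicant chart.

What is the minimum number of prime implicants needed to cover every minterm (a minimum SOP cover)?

[col 0] 000000*, 000100*, 000101*, 000111*, 001011, 010000*, 010101*, 011000*, 011111, 100010*, 100101*, 101010*, 110001*, 110011*, 110100, 110111*, 111000*, 111010*, 111110*
[col 1] -00101, -11000, 0-0000, 0-0101, 000-00, 0001-1, 00010-, 01-000, 1-1010, 10-010, 110-11, 1100-1, 111-10, 1110-0
Prime implicants: -00101, -11000, 0-0000, 0-0101, 000-00, 0001-1, 00010-, 001011, 01-000, 011111, 1-1010, 10-010, 110-11, 1100-1, 110100, 111-10, 1110-0
PI chart (minterm → PIs covering it):
  4 | 000-00,00010-
  5 | -00101,0-0101,0001-1,00010-
  7 | 0001-1  (sole → essential)
  16 | 0-0000,01-000
  21 | 0-0101  (sole → essential)
  31 | 011111  (sole → essential)
  34 | 10-010  (sole → essential)
  37 | -00101  (sole → essential)
  42 | 1-1010,10-010
  49 | 1100-1  (sole → essential)
  51 | 110-11,1100-1
  52 | 110100  (sole → essential)
  55 | 110-11  (sole → essential)
  58 | 1-1010,111-10,1110-0
  62 | 111-10  (sole → essential)
Essential prime implicants: -00101, 0-0101, 0001-1, 011111, 10-010, 110-11, 1100-1, 110100, 111-10
Petrick residual → 0-0000, 000-00
Minimum SOP uses 11 PIs: b'c'de'f + a'c'd'e'f' + a'c'de'f + a'b'c'e'f' + a'b'c'df + a'bcdef + ab'd'ef' + abc'ef + abc'd'f + abc'de'f' + abcef'

11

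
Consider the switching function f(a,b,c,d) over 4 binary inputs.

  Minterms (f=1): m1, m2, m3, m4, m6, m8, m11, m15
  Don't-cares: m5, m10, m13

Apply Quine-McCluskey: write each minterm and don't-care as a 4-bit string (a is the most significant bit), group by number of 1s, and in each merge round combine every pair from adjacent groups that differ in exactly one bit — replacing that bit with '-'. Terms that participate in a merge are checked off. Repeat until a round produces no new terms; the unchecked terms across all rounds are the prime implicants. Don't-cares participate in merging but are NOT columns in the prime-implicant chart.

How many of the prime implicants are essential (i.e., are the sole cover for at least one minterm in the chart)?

[col 0] 0001*, 0010*, 0011*, 0100*, 0101*, 0110*, 1000*, 1010*, 1011*, 1101*, 1111*
[col 1] -010*, -011*, -101, 0-01, 0-10, 00-1, 001-*, 01-0, 010-, 1-11, 10-0, 101-*, 11-1
[col 2] -01-
Prime implicants: -01-, -101, 0-01, 0-10, 00-1, 01-0, 010-, 1-11, 10-0, 11-1
PI chart (minterm → PIs covering it):
  1 | 0-01,00-1
  2 | -01-,0-10
  3 | -01-,00-1
  4 | 01-0,010-
  6 | 0-10,01-0
  8 | 10-0  (sole → essential)
  11 | -01-,1-11
  15 | 1-11,11-1
Essential prime implicants: 10-0

1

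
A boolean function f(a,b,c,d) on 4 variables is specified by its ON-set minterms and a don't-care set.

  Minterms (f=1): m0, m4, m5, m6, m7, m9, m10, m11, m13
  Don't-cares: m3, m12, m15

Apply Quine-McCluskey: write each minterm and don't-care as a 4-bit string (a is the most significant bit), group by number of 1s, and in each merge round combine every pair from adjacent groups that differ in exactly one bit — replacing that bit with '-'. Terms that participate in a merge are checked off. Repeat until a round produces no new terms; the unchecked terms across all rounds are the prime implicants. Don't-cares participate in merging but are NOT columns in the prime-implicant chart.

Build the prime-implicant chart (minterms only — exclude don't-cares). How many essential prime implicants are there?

size-2^0 implicants → 0000(✓)  0011(✓)  0100(✓)  0101(✓)  0110(✓)  0111(✓)  1001(✓)  1010(✓)  1011(✓)  1100(✓)  1101(✓)  1111(✓)
size-2^1 implicants → -011(✓)  -100(✓)  -101(✓)  -111(✓)  0-00  0-11(✓)  01-0(✓)  01-1(✓)  010-(✓)  011-(✓)  1-01(✓)  1-11(✓)  10-1(✓)  101-  11-1(✓)  110-(✓)
size-2^2 implicants → --11  -1-1  -10-  01--  1--1
Unchecked terms (primes): --11, -1-1, -10-, 0-00, 01--, 1--1, 101-
Minterm coverage:
  m0 ⊆ 0-00 [E]
  m4 ⊆ -10-,0-00,01--
  m5 ⊆ -1-1,-10-,01--
  m6 ⊆ 01-- [E]
  m7 ⊆ --11,-1-1,01--
  m9 ⊆ 1--1 [E]
  m10 ⊆ 101- [E]
  m11 ⊆ --11,1--1,101-
  m13 ⊆ -1-1,-10-,1--1
E = {0-00, 01--, 1--1, 101-}

4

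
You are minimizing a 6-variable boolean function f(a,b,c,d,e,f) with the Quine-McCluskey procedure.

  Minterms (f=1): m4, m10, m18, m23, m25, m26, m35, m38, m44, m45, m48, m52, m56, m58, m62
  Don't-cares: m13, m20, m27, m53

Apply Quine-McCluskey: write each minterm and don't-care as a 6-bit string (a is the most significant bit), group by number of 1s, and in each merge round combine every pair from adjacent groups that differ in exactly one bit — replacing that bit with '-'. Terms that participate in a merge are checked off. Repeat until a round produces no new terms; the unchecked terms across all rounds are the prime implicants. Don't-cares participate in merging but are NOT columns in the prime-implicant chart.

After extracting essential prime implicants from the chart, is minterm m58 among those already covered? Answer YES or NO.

size-2^0 implicants → 000100(✓)  001010(✓)  001101(✓)  010010(✓)  010100(✓)  010111  011001(✓)  011010(✓)  011011(✓)  100011  100110  101100(✓)  101101(✓)  110000(✓)  110100(✓)  110101(✓)  111000(✓)  111010(✓)  111110(✓)
size-2^1 implicants → -01101  -10100  -11010  0-0100  0-1010  01-010  0110-1  01101-  10110-  11-000  110-00  11010-  111-10  1110-0
Unchecked terms (primes): -01101, -10100, -11010, 0-0100, 0-1010, 01-010, 010111, 0110-1, 01101-, 100011, 100110, 10110-, 11-000, 110-00, 11010-, 111-10, 1110-0
Minterm coverage:
  m4 ⊆ 0-0100 [E]
  m10 ⊆ 0-1010 [E]
  m18 ⊆ 01-010 [E]
  m23 ⊆ 010111 [E]
  m25 ⊆ 0110-1 [E]
  m26 ⊆ -11010,0-1010,01-010,01101-
  m35 ⊆ 100011 [E]
  m38 ⊆ 100110 [E]
  m44 ⊆ 10110- [E]
  m45 ⊆ -01101,10110-
  m48 ⊆ 11-000,110-00
  m52 ⊆ -10100,110-00,11010-
  m56 ⊆ 11-000,1110-0
  m58 ⊆ -11010,111-10,1110-0
  m62 ⊆ 111-10 [E]
E = {0-0100, 0-1010, 01-010, 010111, 0110-1, 100011, 100110, 10110-, 111-10}

YES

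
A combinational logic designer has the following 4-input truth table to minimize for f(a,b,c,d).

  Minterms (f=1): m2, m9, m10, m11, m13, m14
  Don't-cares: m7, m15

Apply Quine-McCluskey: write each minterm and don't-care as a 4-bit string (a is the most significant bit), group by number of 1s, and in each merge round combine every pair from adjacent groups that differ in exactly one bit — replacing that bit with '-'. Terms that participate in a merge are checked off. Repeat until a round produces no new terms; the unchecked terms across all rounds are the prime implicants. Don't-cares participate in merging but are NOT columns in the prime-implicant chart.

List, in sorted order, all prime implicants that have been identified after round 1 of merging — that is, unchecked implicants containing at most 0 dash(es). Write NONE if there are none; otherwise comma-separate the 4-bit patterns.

NONE

Round 0: 0010✓ 0111✓ 1001✓ 1010✓ 1011✓ 1101✓ 1110✓ 1111✓
Round 1: -010 -111 1-01✓ 1-10✓ 1-11✓ 10-1✓ 101-✓ 11-1✓ 111-✓
Round 2: 1--1 1-1-
PIs = {-010, -111, 1--1, 1-1-}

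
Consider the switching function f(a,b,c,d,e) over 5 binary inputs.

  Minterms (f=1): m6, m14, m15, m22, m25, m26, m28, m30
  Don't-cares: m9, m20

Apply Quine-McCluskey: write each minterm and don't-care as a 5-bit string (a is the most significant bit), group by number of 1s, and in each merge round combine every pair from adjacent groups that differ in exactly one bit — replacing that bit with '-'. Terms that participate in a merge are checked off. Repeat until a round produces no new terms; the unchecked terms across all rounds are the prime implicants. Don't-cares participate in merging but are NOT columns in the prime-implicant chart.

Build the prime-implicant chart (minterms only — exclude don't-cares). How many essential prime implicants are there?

5

size-2^0 implicants → 00110(✓)  01001(✓)  01110(✓)  01111(✓)  10100(✓)  10110(✓)  11001(✓)  11010(✓)  11100(✓)  11110(✓)
size-2^1 implicants → -0110(✓)  -1001  -1110(✓)  0-110(✓)  0111-  1-100(✓)  1-110(✓)  101-0(✓)  11-10  111-0(✓)
size-2^2 implicants → --110  1-1-0
Unchecked terms (primes): --110, -1001, 0111-, 1-1-0, 11-10
Minterm coverage:
  m6 ⊆ --110 [E]
  m14 ⊆ --110,0111-
  m15 ⊆ 0111- [E]
  m22 ⊆ --110,1-1-0
  m25 ⊆ -1001 [E]
  m26 ⊆ 11-10 [E]
  m28 ⊆ 1-1-0 [E]
  m30 ⊆ --110,1-1-0,11-10
E = {--110, -1001, 0111-, 1-1-0, 11-10}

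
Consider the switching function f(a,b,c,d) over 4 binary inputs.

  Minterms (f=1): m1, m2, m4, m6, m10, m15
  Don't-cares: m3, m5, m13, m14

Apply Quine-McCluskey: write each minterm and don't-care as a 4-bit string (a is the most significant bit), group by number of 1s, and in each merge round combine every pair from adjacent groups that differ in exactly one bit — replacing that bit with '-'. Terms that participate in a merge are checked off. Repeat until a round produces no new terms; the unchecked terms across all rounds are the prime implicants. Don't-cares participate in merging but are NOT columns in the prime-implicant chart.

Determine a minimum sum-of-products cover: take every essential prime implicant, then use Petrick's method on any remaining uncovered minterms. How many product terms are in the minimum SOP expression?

Round 0: 0001✓ 0010✓ 0011✓ 0100✓ 0101✓ 0110✓ 1010✓ 1101✓ 1110✓ 1111✓
Round 1: -010✓ -101 -110✓ 0-01 0-10✓ 00-1 001- 01-0 010- 1-10✓ 11-1 111-
Round 2: --10
PIs = {--10, -101, 0-01, 00-1, 001-, 01-0, 010-, 11-1, 111-}
Coverage chart:
  m1: 0-01,00-1
  m2: --10,001-
  m4: 01-0,010-
  m6: --10,01-0
  m10: --10 ←essential
  m15: 11-1,111-
Essential: --10
Petrick residual → 0-01, 01-0, 11-1
Min cover (4 terms): cd' + a'c'd + a'bd' + abd

4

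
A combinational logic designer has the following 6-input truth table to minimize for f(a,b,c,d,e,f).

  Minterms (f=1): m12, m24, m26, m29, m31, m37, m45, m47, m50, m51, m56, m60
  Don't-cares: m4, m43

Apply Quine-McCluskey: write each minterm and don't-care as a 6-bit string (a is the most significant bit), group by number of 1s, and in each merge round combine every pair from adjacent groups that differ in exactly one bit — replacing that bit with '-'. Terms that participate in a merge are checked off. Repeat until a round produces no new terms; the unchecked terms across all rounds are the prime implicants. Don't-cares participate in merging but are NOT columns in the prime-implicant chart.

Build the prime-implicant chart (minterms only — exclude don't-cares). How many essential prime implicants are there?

6

size-2^0 implicants → 000100(✓)  001100(✓)  011000(✓)  011010(✓)  011101(✓)  011111(✓)  100101(✓)  101011(✓)  101101(✓)  101111(✓)  110010(✓)  110011(✓)  111000(✓)  111100(✓)
size-2^1 implicants → -11000  00-100  0110-0  0111-1  10-101  101-11  1011-1  11001-  111-00
Unchecked terms (primes): -11000, 00-100, 0110-0, 0111-1, 10-101, 101-11, 1011-1, 11001-, 111-00
Minterm coverage:
  m12 ⊆ 00-100 [E]
  m24 ⊆ -11000,0110-0
  m26 ⊆ 0110-0 [E]
  m29 ⊆ 0111-1 [E]
  m31 ⊆ 0111-1 [E]
  m37 ⊆ 10-101 [E]
  m45 ⊆ 10-101,1011-1
  m47 ⊆ 101-11,1011-1
  m50 ⊆ 11001- [E]
  m51 ⊆ 11001- [E]
  m56 ⊆ -11000,111-00
  m60 ⊆ 111-00 [E]
E = {00-100, 0110-0, 0111-1, 10-101, 11001-, 111-00}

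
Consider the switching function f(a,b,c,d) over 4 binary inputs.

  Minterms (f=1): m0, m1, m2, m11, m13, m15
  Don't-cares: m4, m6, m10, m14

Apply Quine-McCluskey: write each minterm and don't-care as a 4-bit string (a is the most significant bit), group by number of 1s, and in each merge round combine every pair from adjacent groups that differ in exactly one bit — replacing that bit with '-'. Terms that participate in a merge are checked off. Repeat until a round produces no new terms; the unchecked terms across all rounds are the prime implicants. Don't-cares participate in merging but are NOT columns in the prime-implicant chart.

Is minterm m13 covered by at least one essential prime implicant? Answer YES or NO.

[col 0] 0000*, 0001*, 0010*, 0100*, 0110*, 1010*, 1011*, 1101*, 1110*, 1111*
[col 1] -010*, -110*, 0-00*, 0-10*, 00-0*, 000-, 01-0*, 1-10*, 1-11*, 101-*, 11-1, 111-*
[col 2] --10, 0--0, 1-1-
Prime implicants: --10, 0--0, 000-, 1-1-, 11-1
PI chart (minterm → PIs covering it):
  0 | 0--0,000-
  1 | 000-  (sole → essential)
  2 | --10,0--0
  11 | 1-1-  (sole → essential)
  13 | 11-1  (sole → essential)
  15 | 1-1-,11-1
Essential prime implicants: 000-, 1-1-, 11-1

YES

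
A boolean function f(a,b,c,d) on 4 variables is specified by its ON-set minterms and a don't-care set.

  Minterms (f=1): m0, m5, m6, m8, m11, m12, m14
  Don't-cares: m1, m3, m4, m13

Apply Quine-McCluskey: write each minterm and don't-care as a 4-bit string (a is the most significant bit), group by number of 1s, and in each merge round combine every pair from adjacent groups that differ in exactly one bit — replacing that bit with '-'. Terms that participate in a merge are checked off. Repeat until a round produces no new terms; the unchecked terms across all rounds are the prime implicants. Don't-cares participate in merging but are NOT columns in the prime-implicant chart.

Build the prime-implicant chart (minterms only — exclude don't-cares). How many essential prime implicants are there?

3

Round 0: 0000✓ 0001✓ 0011✓ 0100✓ 0101✓ 0110✓ 1000✓ 1011✓ 1100✓ 1101✓ 1110✓
Round 1: -000✓ -011 -100✓ -101✓ -110✓ 0-00✓ 0-01✓ 00-1 000-✓ 01-0✓ 010-✓ 1-00✓ 11-0✓ 110-✓
Round 2: --00 -1-0 -10- 0-0-
PIs = {--00, -011, -1-0, -10-, 0-0-, 00-1}
Coverage chart:
  m0: --00,0-0-
  m5: -10-,0-0-
  m6: -1-0 ←essential
  m8: --00 ←essential
  m11: -011 ←essential
  m12: --00,-1-0,-10-
  m14: -1-0 ←essential
Essential: --00, -011, -1-0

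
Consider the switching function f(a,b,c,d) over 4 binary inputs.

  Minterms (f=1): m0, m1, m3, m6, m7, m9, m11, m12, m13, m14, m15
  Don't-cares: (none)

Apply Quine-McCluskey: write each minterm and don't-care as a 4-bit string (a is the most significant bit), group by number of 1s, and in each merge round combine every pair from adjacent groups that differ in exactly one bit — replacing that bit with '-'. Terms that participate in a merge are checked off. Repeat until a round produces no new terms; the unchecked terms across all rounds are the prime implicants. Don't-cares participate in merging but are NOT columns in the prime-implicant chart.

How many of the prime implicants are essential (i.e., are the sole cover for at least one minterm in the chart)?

[col 0] 0000*, 0001*, 0011*, 0110*, 0111*, 1001*, 1011*, 1100*, 1101*, 1110*, 1111*
[col 1] -001*, -011*, -110*, -111*, 0-11*, 00-1*, 000-, 011-*, 1-01*, 1-11*, 10-1*, 11-0*, 11-1*, 110-*, 111-*
[col 2] --11, -0-1, -11-, 1--1, 11--
Prime implicants: --11, -0-1, -11-, 000-, 1--1, 11--
PI chart (minterm → PIs covering it):
  0 | 000-  (sole → essential)
  1 | -0-1,000-
  3 | --11,-0-1
  6 | -11-  (sole → essential)
  7 | --11,-11-
  9 | -0-1,1--1
  11 | --11,-0-1,1--1
  12 | 11--  (sole → essential)
  13 | 1--1,11--
  14 | -11-,11--
  15 | --11,-11-,1--1,11--
Essential prime implicants: -11-, 000-, 11--

3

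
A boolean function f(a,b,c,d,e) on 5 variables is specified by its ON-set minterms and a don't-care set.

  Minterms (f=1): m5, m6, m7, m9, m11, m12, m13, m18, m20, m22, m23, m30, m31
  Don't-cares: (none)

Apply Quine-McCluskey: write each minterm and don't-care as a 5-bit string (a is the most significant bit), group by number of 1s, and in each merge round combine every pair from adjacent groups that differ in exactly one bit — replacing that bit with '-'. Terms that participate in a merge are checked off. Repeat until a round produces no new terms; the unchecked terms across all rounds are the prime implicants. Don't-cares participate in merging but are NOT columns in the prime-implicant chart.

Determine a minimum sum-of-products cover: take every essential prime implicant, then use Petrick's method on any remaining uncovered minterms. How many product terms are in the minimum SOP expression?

7

Round 0: 00101✓ 00110✓ 00111✓ 01001✓ 01011✓ 01100✓ 01101✓ 10010✓ 10100✓ 10110✓ 10111✓ 11110✓ 11111✓
Round 1: -0110✓ -0111✓ 0-101 001-1 0011-✓ 01-01 010-1 0110- 1-110✓ 1-111✓ 10-10 101-0 1011-✓ 1111-✓
Round 2: -011- 1-11-
PIs = {-011-, 0-101, 001-1, 01-01, 010-1, 0110-, 1-11-, 10-10, 101-0}
Coverage chart:
  m5: 0-101,001-1
  m6: -011- ←essential
  m7: -011-,001-1
  m9: 01-01,010-1
  m11: 010-1 ←essential
  m12: 0110- ←essential
  m13: 0-101,01-01,0110-
  m18: 10-10 ←essential
  m20: 101-0 ←essential
  m22: -011-,1-11-,10-10,101-0
  m23: -011-,1-11-
  m30: 1-11- ←essential
  m31: 1-11- ←essential
Essential: -011-, 010-1, 0110-, 1-11-, 10-10, 101-0
Petrick residual → 0-101
Min cover (7 terms): b'cd + a'cd'e + a'bc'e + a'bcd' + acd + ab'de' + ab'ce'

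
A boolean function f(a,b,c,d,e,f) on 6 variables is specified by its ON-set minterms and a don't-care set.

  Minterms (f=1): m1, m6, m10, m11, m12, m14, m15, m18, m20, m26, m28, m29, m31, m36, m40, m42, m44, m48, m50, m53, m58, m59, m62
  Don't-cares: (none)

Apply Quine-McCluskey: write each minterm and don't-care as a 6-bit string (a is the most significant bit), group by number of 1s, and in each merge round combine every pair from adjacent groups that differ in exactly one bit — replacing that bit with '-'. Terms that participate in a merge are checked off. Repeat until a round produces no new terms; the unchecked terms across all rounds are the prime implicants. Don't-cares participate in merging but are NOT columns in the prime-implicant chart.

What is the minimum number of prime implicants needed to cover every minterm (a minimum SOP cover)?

13

Round 0: 000001 000110✓ 001010✓ 001011✓ 001100✓ 001110✓ 001111✓ 010010✓ 010100✓ 011010✓ 011100✓ 011101✓ 011111✓ 100100✓ 101000✓ 101010✓ 101100✓ 110000✓ 110010✓ 110101 111010✓ 111011✓ 111110✓
Round 1: -01010✓ -01100 -10010✓ -11010✓ 0-1010✓ 0-1100 0-1111 00-110 001-10✓ 001-11✓ 00101-✓ 0011-0 00111-✓ 01-010✓ 01-100 0111-1 01110- 1-1010✓ 10-100 101-00 1010-0 11-010✓ 1100-0 111-10 11101-
Round 2: --1010 -1-010 001-1-
PIs = {--1010, -01100, -1-010, 0-1100, 0-1111, 00-110, 000001, 001-1-, 0011-0, 01-100, 0111-1, 01110-, 10-100, 101-00, 1010-0, 1100-0, 110101, 111-10, 11101-}
Coverage chart:
  m1: 000001 ←essential
  m6: 00-110 ←essential
  m10: --1010,001-1-
  m11: 001-1- ←essential
  m12: -01100,0-1100,0011-0
  m14: 00-110,001-1-,0011-0
  m15: 0-1111,001-1-
  m18: -1-010 ←essential
  m20: 01-100 ←essential
  m26: --1010,-1-010
  m28: 0-1100,01-100,01110-
  m29: 0111-1,01110-
  m31: 0-1111,0111-1
  m36: 10-100 ←essential
  m40: 101-00,1010-0
  m42: --1010,1010-0
  m44: -01100,10-100,101-00
  m48: 1100-0 ←essential
  m50: -1-010,1100-0
  m53: 110101 ←essential
  m58: --1010,-1-010,111-10,11101-
  m59: 11101- ←essential
  m62: 111-10 ←essential
Essential: -1-010, 00-110, 000001, 001-1-, 01-100, 10-100, 1100-0, 110101, 111-10, 11101-
Petrick residual → -01100, 0111-1, 1010-0
Min cover (13 terms): b'cde'f' + bd'ef' + a'b'def' + a'b'c'd'e'f + a'b'ce + a'bde'f' + a'bcdf + ab'de'f' + ab'cd'f' + abc'd'f' + abc'de'f + abcef' + abcd'e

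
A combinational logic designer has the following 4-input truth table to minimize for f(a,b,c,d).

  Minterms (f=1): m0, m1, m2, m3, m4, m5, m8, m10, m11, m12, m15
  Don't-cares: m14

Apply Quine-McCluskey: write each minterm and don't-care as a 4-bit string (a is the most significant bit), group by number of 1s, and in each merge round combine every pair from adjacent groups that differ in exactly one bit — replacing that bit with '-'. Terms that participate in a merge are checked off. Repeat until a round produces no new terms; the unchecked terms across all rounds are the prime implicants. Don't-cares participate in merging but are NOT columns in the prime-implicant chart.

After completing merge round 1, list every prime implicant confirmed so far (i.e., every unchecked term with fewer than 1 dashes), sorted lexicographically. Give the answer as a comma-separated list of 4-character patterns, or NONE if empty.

[col 0] 0000*, 0001*, 0010*, 0011*, 0100*, 0101*, 1000*, 1010*, 1011*, 1100*, 1110*, 1111*
[col 1] -000*, -010*, -011*, -100*, 0-00*, 0-01*, 00-0*, 00-1*, 000-*, 001-*, 010-*, 1-00*, 1-10*, 1-11*, 10-0*, 101-*, 11-0*, 111-*
[col 2] --00, -0-0, -01-, 0-0-, 00--, 1--0, 1-1-
Prime implicants: --00, -0-0, -01-, 0-0-, 00--, 1--0, 1-1-

NONE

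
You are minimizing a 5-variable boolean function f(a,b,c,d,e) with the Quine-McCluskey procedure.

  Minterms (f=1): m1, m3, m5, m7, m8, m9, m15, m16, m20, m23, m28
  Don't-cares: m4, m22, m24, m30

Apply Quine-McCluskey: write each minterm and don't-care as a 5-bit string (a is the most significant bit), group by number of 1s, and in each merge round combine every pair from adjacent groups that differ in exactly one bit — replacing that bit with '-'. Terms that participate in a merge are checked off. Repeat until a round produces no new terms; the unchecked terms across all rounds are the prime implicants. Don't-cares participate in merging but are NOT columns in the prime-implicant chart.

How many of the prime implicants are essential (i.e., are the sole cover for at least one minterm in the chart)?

3

Round 0: 00001✓ 00011✓ 00100✓ 00101✓ 00111✓ 01000✓ 01001✓ 01111✓ 10000✓ 10100✓ 10110✓ 10111✓ 11000✓ 11100✓ 11110✓
Round 1: -0100 -0111 -1000 0-001 0-111 00-01✓ 00-11✓ 000-1✓ 001-1✓ 0010- 0100- 1-000✓ 1-100✓ 1-110✓ 10-00✓ 101-0✓ 1011- 11-00✓ 111-0✓
Round 2: 00--1 1--00 1-1-0
PIs = {-0100, -0111, -1000, 0-001, 0-111, 00--1, 0010-, 0100-, 1--00, 1-1-0, 1011-}
Coverage chart:
  m1: 0-001,00--1
  m3: 00--1 ←essential
  m5: 00--1,0010-
  m7: -0111,0-111,00--1
  m8: -1000,0100-
  m9: 0-001,0100-
  m15: 0-111 ←essential
  m16: 1--00 ←essential
  m20: -0100,1--00,1-1-0
  m23: -0111,1011-
  m28: 1--00,1-1-0
Essential: 0-111, 00--1, 1--00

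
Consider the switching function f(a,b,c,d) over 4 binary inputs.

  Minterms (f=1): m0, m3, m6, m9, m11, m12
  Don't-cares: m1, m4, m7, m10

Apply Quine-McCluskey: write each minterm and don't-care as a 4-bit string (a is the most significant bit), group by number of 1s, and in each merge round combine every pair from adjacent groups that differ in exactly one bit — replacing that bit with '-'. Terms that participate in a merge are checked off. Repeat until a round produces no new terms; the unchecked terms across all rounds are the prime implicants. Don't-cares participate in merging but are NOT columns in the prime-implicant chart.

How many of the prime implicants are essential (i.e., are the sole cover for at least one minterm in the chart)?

Round 0: 0000✓ 0001✓ 0011✓ 0100✓ 0110✓ 0111✓ 1001✓ 1010✓ 1011✓ 1100✓
Round 1: -001✓ -011✓ -100 0-00 0-11 00-1✓ 000- 01-0 011- 10-1✓ 101-
Round 2: -0-1
PIs = {-0-1, -100, 0-00, 0-11, 000-, 01-0, 011-, 101-}
Coverage chart:
  m0: 0-00,000-
  m3: -0-1,0-11
  m6: 01-0,011-
  m9: -0-1 ←essential
  m11: -0-1,101-
  m12: -100 ←essential
Essential: -0-1, -100

2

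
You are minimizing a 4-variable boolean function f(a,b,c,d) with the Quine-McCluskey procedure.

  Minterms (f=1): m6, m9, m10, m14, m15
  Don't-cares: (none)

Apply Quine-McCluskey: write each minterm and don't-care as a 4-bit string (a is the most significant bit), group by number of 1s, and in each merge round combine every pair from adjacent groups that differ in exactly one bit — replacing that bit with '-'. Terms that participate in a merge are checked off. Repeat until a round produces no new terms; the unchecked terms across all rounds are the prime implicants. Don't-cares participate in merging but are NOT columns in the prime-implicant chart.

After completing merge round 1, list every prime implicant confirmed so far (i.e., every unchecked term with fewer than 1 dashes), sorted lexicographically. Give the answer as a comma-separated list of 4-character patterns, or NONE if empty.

size-2^0 implicants → 0110(✓)  1001  1010(✓)  1110(✓)  1111(✓)
size-2^1 implicants → -110  1-10  111-
Unchecked terms (primes): -110, 1-10, 1001, 111-

1001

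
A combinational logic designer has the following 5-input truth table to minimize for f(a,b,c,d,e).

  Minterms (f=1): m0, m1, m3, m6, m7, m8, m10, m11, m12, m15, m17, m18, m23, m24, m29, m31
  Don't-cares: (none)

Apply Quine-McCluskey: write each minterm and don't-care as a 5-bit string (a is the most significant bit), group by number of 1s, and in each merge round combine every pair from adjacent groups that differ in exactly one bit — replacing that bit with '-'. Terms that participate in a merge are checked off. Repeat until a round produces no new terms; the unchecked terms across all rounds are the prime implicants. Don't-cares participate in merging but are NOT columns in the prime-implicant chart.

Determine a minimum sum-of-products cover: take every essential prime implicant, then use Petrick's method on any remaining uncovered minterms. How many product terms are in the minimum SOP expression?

10

Round 0: 00000✓ 00001✓ 00011✓ 00110✓ 00111✓ 01000✓ 01010✓ 01011✓ 01100✓ 01111✓ 10001✓ 10010 10111✓ 11000✓ 11101✓ 11111✓
Round 1: -0001 -0111✓ -1000 -1111✓ 0-000 0-011✓ 0-111✓ 00-11✓ 000-1 0000- 0011- 01-00 01-11✓ 010-0 0101- 1-111✓ 111-1
Round 2: --111 0--11
PIs = {--111, -0001, -1000, 0--11, 0-000, 000-1, 0000-, 0011-, 01-00, 010-0, 0101-, 10010, 111-1}
Coverage chart:
  m0: 0-000,0000-
  m1: -0001,000-1,0000-
  m3: 0--11,000-1
  m6: 0011- ←essential
  m7: --111,0--11,0011-
  m8: -1000,0-000,01-00,010-0
  m10: 010-0,0101-
  m11: 0--11,0101-
  m12: 01-00 ←essential
  m15: --111,0--11
  m17: -0001 ←essential
  m18: 10010 ←essential
  m23: --111 ←essential
  m24: -1000 ←essential
  m29: 111-1 ←essential
  m31: --111,111-1
Essential: --111, -0001, -1000, 0011-, 01-00, 10010, 111-1
Petrick residual → 0--11, 0-000, 010-0
Min cover (10 terms): cde + b'c'd'e + bc'd'e' + a'de + a'c'd'e' + a'b'cd + a'bd'e' + a'bc'e' + ab'c'de' + abce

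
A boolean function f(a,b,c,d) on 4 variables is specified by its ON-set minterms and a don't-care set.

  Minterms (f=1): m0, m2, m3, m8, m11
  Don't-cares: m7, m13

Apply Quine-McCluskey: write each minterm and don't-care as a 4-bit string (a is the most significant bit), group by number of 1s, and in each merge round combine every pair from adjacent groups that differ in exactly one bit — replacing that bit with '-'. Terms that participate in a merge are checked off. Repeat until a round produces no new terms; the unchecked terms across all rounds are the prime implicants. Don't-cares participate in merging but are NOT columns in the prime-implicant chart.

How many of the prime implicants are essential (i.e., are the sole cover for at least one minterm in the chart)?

size-2^0 implicants → 0000(✓)  0010(✓)  0011(✓)  0111(✓)  1000(✓)  1011(✓)  1101
size-2^1 implicants → -000  -011  0-11  00-0  001-
Unchecked terms (primes): -000, -011, 0-11, 00-0, 001-, 1101
Minterm coverage:
  m0 ⊆ -000,00-0
  m2 ⊆ 00-0,001-
  m3 ⊆ -011,0-11,001-
  m8 ⊆ -000 [E]
  m11 ⊆ -011 [E]
E = {-000, -011}

2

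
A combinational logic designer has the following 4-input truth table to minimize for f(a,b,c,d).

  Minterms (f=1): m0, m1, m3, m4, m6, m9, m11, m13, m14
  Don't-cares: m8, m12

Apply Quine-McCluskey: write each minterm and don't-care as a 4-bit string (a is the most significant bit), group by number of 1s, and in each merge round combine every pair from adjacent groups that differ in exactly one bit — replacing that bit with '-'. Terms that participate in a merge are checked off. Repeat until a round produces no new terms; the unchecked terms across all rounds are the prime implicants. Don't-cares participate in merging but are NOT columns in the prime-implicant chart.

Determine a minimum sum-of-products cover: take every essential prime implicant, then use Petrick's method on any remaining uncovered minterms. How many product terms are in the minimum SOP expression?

4

[col 0] 0000*, 0001*, 0011*, 0100*, 0110*, 1000*, 1001*, 1011*, 1100*, 1101*, 1110*
[col 1] -000*, -001*, -011*, -100*, -110*, 0-00*, 00-1*, 000-*, 01-0*, 1-00*, 1-01*, 10-1*, 100-*, 11-0*, 110-*
[col 2] --00, -0-1, -00-, -1-0, 1-0-
Prime implicants: --00, -0-1, -00-, -1-0, 1-0-
PI chart (minterm → PIs covering it):
  0 | --00,-00-
  1 | -0-1,-00-
  3 | -0-1  (sole → essential)
  4 | --00,-1-0
  6 | -1-0  (sole → essential)
  9 | -0-1,-00-,1-0-
  11 | -0-1  (sole → essential)
  13 | 1-0-  (sole → essential)
  14 | -1-0  (sole → essential)
Essential prime implicants: -0-1, -1-0, 1-0-
Petrick residual → --00
Minimum SOP uses 4 PIs: c'd' + b'd + bd' + ac'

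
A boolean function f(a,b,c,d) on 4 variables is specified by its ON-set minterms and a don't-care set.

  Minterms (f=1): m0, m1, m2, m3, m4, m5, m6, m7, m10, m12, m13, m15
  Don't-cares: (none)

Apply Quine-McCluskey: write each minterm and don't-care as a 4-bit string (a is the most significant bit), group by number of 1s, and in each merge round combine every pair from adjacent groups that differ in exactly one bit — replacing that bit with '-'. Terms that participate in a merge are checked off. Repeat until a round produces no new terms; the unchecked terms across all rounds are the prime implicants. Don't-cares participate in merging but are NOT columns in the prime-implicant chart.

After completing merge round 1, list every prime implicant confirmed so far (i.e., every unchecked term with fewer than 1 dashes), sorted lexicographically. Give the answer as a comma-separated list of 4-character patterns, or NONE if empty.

NONE

size-2^0 implicants → 0000(✓)  0001(✓)  0010(✓)  0011(✓)  0100(✓)  0101(✓)  0110(✓)  0111(✓)  1010(✓)  1100(✓)  1101(✓)  1111(✓)
size-2^1 implicants → -010  -100(✓)  -101(✓)  -111(✓)  0-00(✓)  0-01(✓)  0-10(✓)  0-11(✓)  00-0(✓)  00-1(✓)  000-(✓)  001-(✓)  01-0(✓)  01-1(✓)  010-(✓)  011-(✓)  11-1(✓)  110-(✓)
size-2^2 implicants → -1-1  -10-  0--0(✓)  0--1(✓)  0-0-(✓)  0-1-(✓)  00--(✓)  01--(✓)
size-2^3 implicants → 0---
Unchecked terms (primes): -010, -1-1, -10-, 0---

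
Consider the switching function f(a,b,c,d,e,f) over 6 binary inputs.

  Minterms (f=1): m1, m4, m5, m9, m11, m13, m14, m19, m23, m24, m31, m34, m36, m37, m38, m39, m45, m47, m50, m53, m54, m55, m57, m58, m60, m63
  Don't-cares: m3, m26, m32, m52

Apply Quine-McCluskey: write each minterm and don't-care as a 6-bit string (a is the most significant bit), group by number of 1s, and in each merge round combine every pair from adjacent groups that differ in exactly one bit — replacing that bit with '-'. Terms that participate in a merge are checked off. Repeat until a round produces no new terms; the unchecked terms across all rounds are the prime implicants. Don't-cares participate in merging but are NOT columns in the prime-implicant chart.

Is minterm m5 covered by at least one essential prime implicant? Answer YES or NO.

size-2^0 implicants → 000001(✓)  000011(✓)  000100(✓)  000101(✓)  001001(✓)  001011(✓)  001101(✓)  001110  010011(✓)  010111(✓)  011000(✓)  011010(✓)  011111(✓)  100000(✓)  100010(✓)  100100(✓)  100101(✓)  100110(✓)  100111(✓)  101101(✓)  101111(✓)  110010(✓)  110100(✓)  110101(✓)  110110(✓)  110111(✓)  111001  111010(✓)  111100(✓)  111111(✓)
size-2^1 implicants → -00100(✓)  -00101(✓)  -01101(✓)  -10111(✓)  -11010  -11111(✓)  0-0011  00-001(✓)  00-011(✓)  00-101(✓)  000-01(✓)  0000-1(✓)  00010-(✓)  001-01(✓)  0010-1(✓)  01-111(✓)  010-11  0110-0  1-0010(✓)  1-0100(✓)  1-0101(✓)  1-0110(✓)  1-0111(✓)  1-1111(✓)  10-101(✓)  10-111(✓)  100-00(✓)  100-10(✓)  1000-0(✓)  1001-0(✓)  1001-1(✓)  10010-(✓)  10011-(✓)  1011-1(✓)  11-010  11-100  11-111(✓)  110-10(✓)  1101-0(✓)  1101-1(✓)  11010-(✓)  11011-(✓)
size-2^2 implicants → -0-101  -0010-  -1-111  00--01  00-0-1  1--111  1-0-10  1-01-0(✓)  1-01-1(✓)  1-010-(✓)  1-011-(✓)  10-1-1  100--0  1001--(✓)  1101--(✓)
size-2^3 implicants → 1-01--
Unchecked terms (primes): -0-101, -0010-, -1-111, -11010, 0-0011, 00--01, 00-0-1, 001110, 010-11, 0110-0, 1--111, 1-0-10, 1-01--, 10-1-1, 100--0, 11-010, 11-100, 111001
Minterm coverage:
  m1 ⊆ 00--01,00-0-1
  m4 ⊆ -0010- [E]
  m5 ⊆ -0-101,-0010-,00--01
  m9 ⊆ 00--01,00-0-1
  m11 ⊆ 00-0-1 [E]
  m13 ⊆ -0-101,00--01
  m14 ⊆ 001110 [E]
  m19 ⊆ 0-0011,010-11
  m23 ⊆ -1-111,010-11
  m24 ⊆ 0110-0 [E]
  m31 ⊆ -1-111 [E]
  m34 ⊆ 1-0-10,100--0
  m36 ⊆ -0010-,1-01--,100--0
  m37 ⊆ -0-101,-0010-,1-01--,10-1-1
  m38 ⊆ 1-0-10,1-01--,100--0
  m39 ⊆ 1--111,1-01--,10-1-1
  m45 ⊆ -0-101,10-1-1
  m47 ⊆ 1--111,10-1-1
  m50 ⊆ 1-0-10,11-010
  m53 ⊆ 1-01-- [E]
  m54 ⊆ 1-0-10,1-01--
  m55 ⊆ -1-111,1--111,1-01--
  m57 ⊆ 111001 [E]
  m58 ⊆ -11010,11-010
  m60 ⊆ 11-100 [E]
  m63 ⊆ -1-111,1--111
E = {-0010-, -1-111, 00-0-1, 001110, 0110-0, 1-01--, 11-100, 111001}

YES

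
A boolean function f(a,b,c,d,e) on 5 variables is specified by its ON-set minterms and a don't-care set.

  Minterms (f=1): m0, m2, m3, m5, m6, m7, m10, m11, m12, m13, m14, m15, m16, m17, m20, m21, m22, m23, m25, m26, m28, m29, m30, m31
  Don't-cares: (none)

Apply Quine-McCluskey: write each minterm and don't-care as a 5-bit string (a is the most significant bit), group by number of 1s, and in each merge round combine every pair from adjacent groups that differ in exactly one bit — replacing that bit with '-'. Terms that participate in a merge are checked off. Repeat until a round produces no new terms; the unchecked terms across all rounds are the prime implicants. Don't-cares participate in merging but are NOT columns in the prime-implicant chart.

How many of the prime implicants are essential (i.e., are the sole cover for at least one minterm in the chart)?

5

Round 0: 00000✓ 00010✓ 00011✓ 00101✓ 00110✓ 00111✓ 01010✓ 01011✓ 01100✓ 01101✓ 01110✓ 01111✓ 10000✓ 10001✓ 10100✓ 10101✓ 10110✓ 10111✓ 11001✓ 11010✓ 11100✓ 11101✓ 11110✓ 11111✓
Round 1: -0000 -0101✓ -0110✓ -0111✓ -1010✓ -1100✓ -1101✓ -1110✓ -1111✓ 0-010✓ 0-011✓ 0-101✓ 0-110✓ 0-111✓ 00-10✓ 00-11✓ 000-0 0001-✓ 001-1✓ 0011-✓ 01-10✓ 01-11✓ 0101-✓ 011-0✓ 011-1✓ 0110-✓ 0111-✓ 1-001✓ 1-100✓ 1-101✓ 1-110✓ 1-111✓ 10-00✓ 10-01✓ 1000-✓ 101-0✓ 101-1✓ 1010-✓ 1011-✓ 11-01✓ 11-10✓ 111-0✓ 111-1✓ 1110-✓ 1111-✓
Round 2: --101✓ --110✓ --111✓ -01-1✓ -011-✓ -1-10 -11-0✓ -11-1✓ -110-✓ -111-✓ 0--10✓ 0--11✓ 0-01-✓ 0-1-1✓ 0-11-✓ 00-1-✓ 01-1-✓ 011--✓ 1--01 1-1-0✓ 1-1-1✓ 1-10-✓ 1-11-✓ 10-0- 101--✓ 111--✓
Round 3: --1-1 --11- -11-- 0--1- 1-1--
PIs = {--1-1, --11-, -0000, -1-10, -11--, 0--1-, 000-0, 1--01, 1-1--, 10-0-}
Coverage chart:
  m0: -0000,000-0
  m2: 0--1-,000-0
  m3: 0--1- ←essential
  m5: --1-1 ←essential
  m6: --11-,0--1-
  m7: --1-1,--11-,0--1-
  m10: -1-10,0--1-
  m11: 0--1- ←essential
  m12: -11-- ←essential
  m13: --1-1,-11--
  m14: --11-,-1-10,-11--,0--1-
  m15: --1-1,--11-,-11--,0--1-
  m16: -0000,10-0-
  m17: 1--01,10-0-
  m20: 1-1--,10-0-
  m21: --1-1,1--01,1-1--,10-0-
  m22: --11-,1-1--
  m23: --1-1,--11-,1-1--
  m25: 1--01 ←essential
  m26: -1-10 ←essential
  m28: -11--,1-1--
  m29: --1-1,-11--,1--01,1-1--
  m30: --11-,-1-10,-11--,1-1--
  m31: --1-1,--11-,-11--,1-1--
Essential: --1-1, -1-10, -11--, 0--1-, 1--01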